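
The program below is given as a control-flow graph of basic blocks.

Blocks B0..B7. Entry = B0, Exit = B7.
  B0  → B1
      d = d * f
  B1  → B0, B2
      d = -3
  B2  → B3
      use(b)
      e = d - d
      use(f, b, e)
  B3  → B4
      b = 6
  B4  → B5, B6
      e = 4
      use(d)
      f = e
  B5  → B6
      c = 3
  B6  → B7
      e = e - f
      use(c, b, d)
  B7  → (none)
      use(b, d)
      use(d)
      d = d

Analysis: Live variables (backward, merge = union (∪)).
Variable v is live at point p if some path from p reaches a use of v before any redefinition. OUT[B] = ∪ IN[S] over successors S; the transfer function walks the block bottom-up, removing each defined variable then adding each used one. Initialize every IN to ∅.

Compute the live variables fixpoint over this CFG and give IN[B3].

Per-block solution:
  B0: | IN={b, c, d, f} | OUT={b, c, f}
  B1: | IN={b, c, f} | OUT={b, c, d, f}
  B2: | IN={b, c, d, f} | OUT={c, d}
  B3: | IN={c, d} | OUT={b, c, d}
  B4: | IN={b, c, d} | OUT={b, c, d, e, f}
  B5: | IN={b, d, e, f} | OUT={b, c, d, e, f}
  B6: | IN={b, c, d, e, f} | OUT={b, d}
  B7: | IN={b, d} | OUT={}

Merge at B3: OUT[B3] = IN[B4] = {b, c, d}
Applying B3's transfer function to that OUT value gives IN[B3] (row B3 above).

Answer: {c, d}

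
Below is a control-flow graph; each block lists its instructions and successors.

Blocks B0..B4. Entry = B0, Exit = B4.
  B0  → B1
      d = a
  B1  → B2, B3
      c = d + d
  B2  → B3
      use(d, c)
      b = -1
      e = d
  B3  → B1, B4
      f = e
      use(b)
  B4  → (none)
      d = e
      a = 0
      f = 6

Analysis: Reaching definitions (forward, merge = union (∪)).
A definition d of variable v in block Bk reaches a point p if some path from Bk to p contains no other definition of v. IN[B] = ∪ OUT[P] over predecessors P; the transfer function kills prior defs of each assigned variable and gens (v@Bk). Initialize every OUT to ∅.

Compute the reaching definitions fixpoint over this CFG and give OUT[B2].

Answer: {b@B2, c@B1, d@B0, e@B2, f@B3}

Working:
Converged values:
  B0: | IN={} | OUT={d@B0}
  B1: | IN={b@B2, c@B1, d@B0, e@B2, f@B3} | OUT={b@B2, c@B1, d@B0, e@B2, f@B3}
  B2: | IN={b@B2, c@B1, d@B0, e@B2, f@B3} | OUT={b@B2, c@B1, d@B0, e@B2, f@B3}
  B3: | IN={b@B2, c@B1, d@B0, e@B2, f@B3} | OUT={b@B2, c@B1, d@B0, e@B2, f@B3}
  B4: | IN={b@B2, c@B1, d@B0, e@B2, f@B3} | OUT={a@B4, b@B2, c@B1, d@B4, e@B2, f@B4}

Merge at B2: IN[B2] = OUT[B1] = {b@B2, c@B1, d@B0, e@B2, f@B3}
Applying B2's transfer function to that IN value gives OUT[B2] (row B2 above).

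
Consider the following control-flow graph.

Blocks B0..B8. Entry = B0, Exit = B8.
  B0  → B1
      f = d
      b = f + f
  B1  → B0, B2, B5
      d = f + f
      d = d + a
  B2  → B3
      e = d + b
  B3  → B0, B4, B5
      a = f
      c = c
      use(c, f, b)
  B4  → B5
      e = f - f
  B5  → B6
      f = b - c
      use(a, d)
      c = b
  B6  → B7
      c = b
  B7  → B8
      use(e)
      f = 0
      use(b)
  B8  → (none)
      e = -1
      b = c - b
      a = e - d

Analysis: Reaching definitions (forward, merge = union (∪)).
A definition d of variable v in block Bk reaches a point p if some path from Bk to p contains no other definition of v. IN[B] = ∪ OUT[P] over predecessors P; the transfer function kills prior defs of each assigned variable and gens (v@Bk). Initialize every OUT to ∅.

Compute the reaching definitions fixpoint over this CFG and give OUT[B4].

Fixpoint table:
  B0:  IN={a@B3, b@B0, c@B3, d@B1, e@B2, f@B0}  OUT={a@B3, b@B0, c@B3, d@B1, e@B2, f@B0}
  B1:  IN={a@B3, b@B0, c@B3, d@B1, e@B2, f@B0}  OUT={a@B3, b@B0, c@B3, d@B1, e@B2, f@B0}
  B2:  IN={a@B3, b@B0, c@B3, d@B1, e@B2, f@B0}  OUT={a@B3, b@B0, c@B3, d@B1, e@B2, f@B0}
  B3:  IN={a@B3, b@B0, c@B3, d@B1, e@B2, f@B0}  OUT={a@B3, b@B0, c@B3, d@B1, e@B2, f@B0}
  B4:  IN={a@B3, b@B0, c@B3, d@B1, e@B2, f@B0}  OUT={a@B3, b@B0, c@B3, d@B1, e@B4, f@B0}
  B5:  IN={a@B3, b@B0, c@B3, d@B1, e@B2, e@B4, f@B0}  OUT={a@B3, b@B0, c@B5, d@B1, e@B2, e@B4, f@B5}
  B6:  IN={a@B3, b@B0, c@B5, d@B1, e@B2, e@B4, f@B5}  OUT={a@B3, b@B0, c@B6, d@B1, e@B2, e@B4, f@B5}
  B7:  IN={a@B3, b@B0, c@B6, d@B1, e@B2, e@B4, f@B5}  OUT={a@B3, b@B0, c@B6, d@B1, e@B2, e@B4, f@B7}
  B8:  IN={a@B3, b@B0, c@B6, d@B1, e@B2, e@B4, f@B7}  OUT={a@B8, b@B8, c@B6, d@B1, e@B8, f@B7}

Merge at B4: IN[B4] = OUT[B3] = {a@B3, b@B0, c@B3, d@B1, e@B2, f@B0}
Applying B4's transfer function to that IN value gives OUT[B4] (row B4 above).

Answer: {a@B3, b@B0, c@B3, d@B1, e@B4, f@B0}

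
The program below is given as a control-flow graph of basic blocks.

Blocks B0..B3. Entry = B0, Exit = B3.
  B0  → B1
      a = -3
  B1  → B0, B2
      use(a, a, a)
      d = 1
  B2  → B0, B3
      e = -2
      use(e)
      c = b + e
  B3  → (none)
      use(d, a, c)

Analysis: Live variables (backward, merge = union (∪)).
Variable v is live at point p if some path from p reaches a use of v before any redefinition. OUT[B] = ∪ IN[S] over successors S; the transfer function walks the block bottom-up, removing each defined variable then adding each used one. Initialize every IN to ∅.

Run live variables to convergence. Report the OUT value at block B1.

Per-block solution:
  B0: | IN={b} | OUT={a, b}
  B1: | IN={a, b} | OUT={a, b, d}
  B2: | IN={a, b, d} | OUT={a, b, c, d}
  B3: | IN={a, c, d} | OUT={}

Merge at B1: OUT[B1] = IN[B0] ⊔ IN[B2] = {a, b, d}

Answer: {a, b, d}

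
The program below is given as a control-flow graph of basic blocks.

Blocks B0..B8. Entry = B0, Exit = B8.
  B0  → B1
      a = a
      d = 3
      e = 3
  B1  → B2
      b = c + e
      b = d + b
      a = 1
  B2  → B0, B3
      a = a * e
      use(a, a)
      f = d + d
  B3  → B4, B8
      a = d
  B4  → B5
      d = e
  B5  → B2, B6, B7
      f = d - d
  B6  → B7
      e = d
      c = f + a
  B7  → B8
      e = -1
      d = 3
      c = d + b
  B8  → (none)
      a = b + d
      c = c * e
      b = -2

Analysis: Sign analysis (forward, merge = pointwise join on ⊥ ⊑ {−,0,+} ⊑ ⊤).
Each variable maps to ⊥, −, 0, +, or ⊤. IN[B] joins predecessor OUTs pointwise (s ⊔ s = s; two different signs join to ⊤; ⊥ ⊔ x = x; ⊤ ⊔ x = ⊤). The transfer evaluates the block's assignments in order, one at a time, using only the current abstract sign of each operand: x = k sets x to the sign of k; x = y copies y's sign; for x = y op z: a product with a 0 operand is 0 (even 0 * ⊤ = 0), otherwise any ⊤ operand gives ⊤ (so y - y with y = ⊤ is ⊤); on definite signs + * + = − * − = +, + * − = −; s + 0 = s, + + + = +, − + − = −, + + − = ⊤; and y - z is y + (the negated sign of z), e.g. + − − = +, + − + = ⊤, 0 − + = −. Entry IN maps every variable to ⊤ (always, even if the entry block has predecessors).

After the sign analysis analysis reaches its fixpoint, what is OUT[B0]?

Answer: {a: ⊤, b: ⊤, c: ⊤, d: +, e: +, f: ⊤}

Working:
Fixpoint table:
  B0:  IN=(all ⊤)  OUT={d:+, e:+; rest ⊤}
  B1:  IN={d:+, e:+; rest ⊤}  OUT={a:+, d:+, e:+; rest ⊤}
  B2:  IN={a:+, d:+, e:+; rest ⊤}  OUT={a:+, d:+, e:+, f:+; rest ⊤}
  B3:  IN={a:+, d:+, e:+, f:+; rest ⊤}  OUT={a:+, d:+, e:+, f:+; rest ⊤}
  B4:  IN={a:+, d:+, e:+, f:+; rest ⊤}  OUT={a:+, d:+, e:+, f:+; rest ⊤}
  B5:  IN={a:+, d:+, e:+, f:+; rest ⊤}  OUT={a:+, d:+, e:+; rest ⊤}
  B6:  IN={a:+, d:+, e:+; rest ⊤}  OUT={a:+, d:+, e:+; rest ⊤}
  B7:  IN={a:+, d:+, e:+; rest ⊤}  OUT={a:+, d:+, e:-; rest ⊤}
  B8:  IN={a:+, d:+; rest ⊤}  OUT={b:-, d:+; rest ⊤}

Merge at B0 (entry node, so the boundary value (all ⊤) is joined with the incoming edge(s)): IN[B0] = (all ⊤) ⊔ OUT[B2] = {a: ⊤, b: ⊤, c: ⊤, d: ⊤, e: ⊤, f: ⊤}
Applying B0's transfer function to that IN value gives OUT[B0] (row B0 above).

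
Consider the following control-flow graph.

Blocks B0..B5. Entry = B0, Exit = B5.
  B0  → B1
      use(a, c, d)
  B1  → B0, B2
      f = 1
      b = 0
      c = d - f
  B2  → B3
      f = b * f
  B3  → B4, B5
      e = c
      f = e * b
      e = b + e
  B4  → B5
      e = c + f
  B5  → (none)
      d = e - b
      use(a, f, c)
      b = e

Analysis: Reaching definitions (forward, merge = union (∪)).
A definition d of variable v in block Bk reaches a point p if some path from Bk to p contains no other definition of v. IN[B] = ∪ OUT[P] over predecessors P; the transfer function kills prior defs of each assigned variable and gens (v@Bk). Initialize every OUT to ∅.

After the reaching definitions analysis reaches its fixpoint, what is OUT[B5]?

Answer: {b@B5, c@B1, d@B5, e@B3, e@B4, f@B3}

Working:
Converged values:
  B0: | IN={b@B1, c@B1, f@B1} | OUT={b@B1, c@B1, f@B1}
  B1: | IN={b@B1, c@B1, f@B1} | OUT={b@B1, c@B1, f@B1}
  B2: | IN={b@B1, c@B1, f@B1} | OUT={b@B1, c@B1, f@B2}
  B3: | IN={b@B1, c@B1, f@B2} | OUT={b@B1, c@B1, e@B3, f@B3}
  B4: | IN={b@B1, c@B1, e@B3, f@B3} | OUT={b@B1, c@B1, e@B4, f@B3}
  B5: | IN={b@B1, c@B1, e@B3, e@B4, f@B3} | OUT={b@B5, c@B1, d@B5, e@B3, e@B4, f@B3}

Merge at B5: IN[B5] = OUT[B3] ⊔ OUT[B4] = {b@B1, c@B1, e@B3, e@B4, f@B3}
Applying B5's transfer function to that IN value gives OUT[B5] (row B5 above).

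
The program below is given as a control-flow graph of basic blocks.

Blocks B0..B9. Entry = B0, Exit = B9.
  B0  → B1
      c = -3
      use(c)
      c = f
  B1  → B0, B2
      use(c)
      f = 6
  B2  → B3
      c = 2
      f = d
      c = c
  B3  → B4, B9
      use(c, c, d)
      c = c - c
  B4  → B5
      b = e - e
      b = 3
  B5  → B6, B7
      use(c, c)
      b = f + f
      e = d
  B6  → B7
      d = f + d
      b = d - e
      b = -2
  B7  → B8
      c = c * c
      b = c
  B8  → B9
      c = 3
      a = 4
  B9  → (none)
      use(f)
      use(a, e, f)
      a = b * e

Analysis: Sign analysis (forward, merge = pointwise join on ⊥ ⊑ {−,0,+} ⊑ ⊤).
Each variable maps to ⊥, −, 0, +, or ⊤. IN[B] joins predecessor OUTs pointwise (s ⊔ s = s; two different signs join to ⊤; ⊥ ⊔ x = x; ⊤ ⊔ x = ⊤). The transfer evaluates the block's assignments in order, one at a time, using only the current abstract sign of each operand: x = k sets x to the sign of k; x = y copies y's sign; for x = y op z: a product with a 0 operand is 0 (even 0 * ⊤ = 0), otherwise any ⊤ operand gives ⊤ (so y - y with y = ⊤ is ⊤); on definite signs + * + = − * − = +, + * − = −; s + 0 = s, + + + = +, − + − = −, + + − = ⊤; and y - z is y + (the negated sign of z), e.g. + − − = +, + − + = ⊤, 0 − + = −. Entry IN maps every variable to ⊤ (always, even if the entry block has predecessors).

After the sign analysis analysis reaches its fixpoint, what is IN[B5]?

Fixpoint table:
  B0: | IN=(all ⊤) | OUT=(all ⊤)
  B1: | IN=(all ⊤) | OUT={f:+; rest ⊤}
  B2: | IN={f:+; rest ⊤} | OUT={c:+; rest ⊤}
  B3: | IN={c:+; rest ⊤} | OUT=(all ⊤)
  B4: | IN=(all ⊤) | OUT={b:+; rest ⊤}
  B5: | IN={b:+; rest ⊤} | OUT=(all ⊤)
  B6: | IN=(all ⊤) | OUT={b:-; rest ⊤}
  B7: | IN=(all ⊤) | OUT=(all ⊤)
  B8: | IN=(all ⊤) | OUT={a:+, c:+; rest ⊤}
  B9: | IN=(all ⊤) | OUT=(all ⊤)

Merge at B5: IN[B5] = OUT[B4] = {a: ⊤, b: +, c: ⊤, d: ⊤, e: ⊤, f: ⊤}

Answer: {a: ⊤, b: +, c: ⊤, d: ⊤, e: ⊤, f: ⊤}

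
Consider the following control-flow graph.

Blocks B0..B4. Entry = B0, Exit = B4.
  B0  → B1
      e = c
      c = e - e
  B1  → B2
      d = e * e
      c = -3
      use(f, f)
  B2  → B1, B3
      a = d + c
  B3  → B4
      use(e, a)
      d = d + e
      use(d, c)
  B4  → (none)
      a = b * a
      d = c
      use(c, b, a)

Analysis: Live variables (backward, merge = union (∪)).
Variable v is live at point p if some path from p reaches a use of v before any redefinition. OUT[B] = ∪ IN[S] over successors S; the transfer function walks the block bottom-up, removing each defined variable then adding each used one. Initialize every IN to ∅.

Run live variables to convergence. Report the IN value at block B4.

Converged values:
  B0:   IN={b, c, f}   OUT={b, e, f}
  B1:   IN={b, e, f}   OUT={b, c, d, e, f}
  B2:   IN={b, c, d, e, f}   OUT={a, b, c, d, e, f}
  B3:   IN={a, b, c, d, e}   OUT={a, b, c}
  B4:   IN={a, b, c}   OUT={}

B4 is the boundary node: OUT[B4] = {}
Applying B4's transfer function to that OUT value gives IN[B4] (row B4 above).

Answer: {a, b, c}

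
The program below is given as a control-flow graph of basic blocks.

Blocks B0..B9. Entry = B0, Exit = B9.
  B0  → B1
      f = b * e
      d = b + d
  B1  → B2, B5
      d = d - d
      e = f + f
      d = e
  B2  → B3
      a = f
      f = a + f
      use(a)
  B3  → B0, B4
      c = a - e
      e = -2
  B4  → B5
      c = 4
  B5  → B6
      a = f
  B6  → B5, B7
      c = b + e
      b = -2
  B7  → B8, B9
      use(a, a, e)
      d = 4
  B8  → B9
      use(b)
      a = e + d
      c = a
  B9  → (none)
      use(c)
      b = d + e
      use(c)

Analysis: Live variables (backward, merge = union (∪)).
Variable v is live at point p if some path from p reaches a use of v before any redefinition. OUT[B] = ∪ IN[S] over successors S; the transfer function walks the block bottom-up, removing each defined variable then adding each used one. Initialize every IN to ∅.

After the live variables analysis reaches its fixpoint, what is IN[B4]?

Converged values:
  B0:  IN={b, d, e}  OUT={b, d, f}
  B1:  IN={b, d, f}  OUT={b, d, e, f}
  B2:  IN={b, d, e, f}  OUT={a, b, d, e, f}
  B3:  IN={a, b, d, e, f}  OUT={b, d, e, f}
  B4:  IN={b, e, f}  OUT={b, e, f}
  B5:  IN={b, e, f}  OUT={a, b, e, f}
  B6:  IN={a, b, e, f}  OUT={a, b, c, e, f}
  B7:  IN={a, b, c, e}  OUT={b, c, d, e}
  B8:  IN={b, d, e}  OUT={c, d, e}
  B9:  IN={c, d, e}  OUT={}

Merge at B4: OUT[B4] = IN[B5] = {b, e, f}
Applying B4's transfer function to that OUT value gives IN[B4] (row B4 above).

Answer: {b, e, f}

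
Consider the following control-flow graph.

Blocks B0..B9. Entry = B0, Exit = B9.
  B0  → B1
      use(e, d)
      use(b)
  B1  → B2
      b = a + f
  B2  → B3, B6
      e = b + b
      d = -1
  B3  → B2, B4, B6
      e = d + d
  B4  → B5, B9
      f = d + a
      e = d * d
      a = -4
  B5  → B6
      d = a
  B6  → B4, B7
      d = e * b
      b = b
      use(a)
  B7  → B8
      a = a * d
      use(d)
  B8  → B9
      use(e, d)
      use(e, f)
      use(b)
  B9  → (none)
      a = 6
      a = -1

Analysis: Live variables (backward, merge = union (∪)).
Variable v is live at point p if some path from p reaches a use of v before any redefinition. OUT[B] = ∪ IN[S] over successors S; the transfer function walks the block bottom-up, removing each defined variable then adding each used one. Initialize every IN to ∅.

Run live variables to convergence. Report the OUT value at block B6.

Answer: {a, b, d, e, f}

Working:
Fixpoint table:
  B0: | IN={a, b, d, e, f} | OUT={a, f}
  B1: | IN={a, f} | OUT={a, b, f}
  B2: | IN={a, b, f} | OUT={a, b, d, e, f}
  B3: | IN={a, b, d, f} | OUT={a, b, d, e, f}
  B4: | IN={a, b, d} | OUT={a, b, e, f}
  B5: | IN={a, b, e, f} | OUT={a, b, e, f}
  B6: | IN={a, b, e, f} | OUT={a, b, d, e, f}
  B7: | IN={a, b, d, e, f} | OUT={b, d, e, f}
  B8: | IN={b, d, e, f} | OUT={}
  B9: | IN={} | OUT={}

Merge at B6: OUT[B6] = IN[B4] ⊔ IN[B7] = {a, b, d, e, f}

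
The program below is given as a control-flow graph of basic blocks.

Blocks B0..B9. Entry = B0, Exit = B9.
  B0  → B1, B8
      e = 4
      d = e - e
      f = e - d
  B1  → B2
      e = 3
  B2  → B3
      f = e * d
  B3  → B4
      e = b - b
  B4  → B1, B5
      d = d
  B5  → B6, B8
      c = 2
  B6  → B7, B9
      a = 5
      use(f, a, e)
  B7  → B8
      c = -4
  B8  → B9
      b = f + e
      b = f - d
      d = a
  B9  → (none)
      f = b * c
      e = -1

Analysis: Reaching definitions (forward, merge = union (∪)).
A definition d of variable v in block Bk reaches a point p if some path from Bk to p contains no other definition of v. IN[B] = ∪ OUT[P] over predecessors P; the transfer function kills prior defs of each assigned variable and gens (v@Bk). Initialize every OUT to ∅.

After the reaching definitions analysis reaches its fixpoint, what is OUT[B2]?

Answer: {d@B0, d@B4, e@B1, f@B2}

Trace:
Converged values:
  B0: | IN={} | OUT={d@B0, e@B0, f@B0}
  B1: | IN={d@B0, d@B4, e@B0, e@B3, f@B0, f@B2} | OUT={d@B0, d@B4, e@B1, f@B0, f@B2}
  B2: | IN={d@B0, d@B4, e@B1, f@B0, f@B2} | OUT={d@B0, d@B4, e@B1, f@B2}
  B3: | IN={d@B0, d@B4, e@B1, f@B2} | OUT={d@B0, d@B4, e@B3, f@B2}
  B4: | IN={d@B0, d@B4, e@B3, f@B2} | OUT={d@B4, e@B3, f@B2}
  B5: | IN={d@B4, e@B3, f@B2} | OUT={c@B5, d@B4, e@B3, f@B2}
  B6: | IN={c@B5, d@B4, e@B3, f@B2} | OUT={a@B6, c@B5, d@B4, e@B3, f@B2}
  B7: | IN={a@B6, c@B5, d@B4, e@B3, f@B2} | OUT={a@B6, c@B7, d@B4, e@B3, f@B2}
  B8: | IN={a@B6, c@B5, c@B7, d@B0, d@B4, e@B0, e@B3, f@B0, f@B2} | OUT={a@B6, b@B8, c@B5, c@B7, d@B8, e@B0, e@B3, f@B0, f@B2}
  B9: | IN={a@B6, b@B8, c@B5, c@B7, d@B4, d@B8, e@B0, e@B3, f@B0, f@B2} | OUT={a@B6, b@B8, c@B5, c@B7, d@B4, d@B8, e@B9, f@B9}

Merge at B2: IN[B2] = OUT[B1] = {d@B0, d@B4, e@B1, f@B0, f@B2}
Applying B2's transfer function to that IN value gives OUT[B2] (row B2 above).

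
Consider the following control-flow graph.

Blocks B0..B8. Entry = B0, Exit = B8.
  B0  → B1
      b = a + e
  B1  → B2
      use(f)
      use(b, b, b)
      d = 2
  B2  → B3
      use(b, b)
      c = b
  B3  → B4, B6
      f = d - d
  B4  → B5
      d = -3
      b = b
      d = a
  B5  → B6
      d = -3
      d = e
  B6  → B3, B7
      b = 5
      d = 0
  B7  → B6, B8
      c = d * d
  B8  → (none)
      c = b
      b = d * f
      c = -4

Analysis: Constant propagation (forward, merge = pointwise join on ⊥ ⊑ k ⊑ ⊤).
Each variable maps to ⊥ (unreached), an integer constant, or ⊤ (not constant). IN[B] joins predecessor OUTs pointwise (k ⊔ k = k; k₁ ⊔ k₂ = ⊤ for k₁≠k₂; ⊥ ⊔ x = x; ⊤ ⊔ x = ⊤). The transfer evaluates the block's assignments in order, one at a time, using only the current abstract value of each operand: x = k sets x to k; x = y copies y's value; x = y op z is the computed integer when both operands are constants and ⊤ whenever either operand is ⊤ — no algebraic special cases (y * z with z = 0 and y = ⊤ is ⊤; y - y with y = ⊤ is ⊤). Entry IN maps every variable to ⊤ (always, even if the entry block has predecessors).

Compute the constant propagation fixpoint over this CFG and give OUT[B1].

Answer: {a: ⊤, b: ⊤, c: ⊤, d: 2, e: ⊤, f: ⊤}

Trace:
Fixpoint table:
  B0: | IN=(all ⊤) | OUT=(all ⊤)
  B1: | IN=(all ⊤) | OUT={d:2; rest ⊤}
  B2: | IN={d:2; rest ⊤} | OUT={d:2; rest ⊤}
  B3: | IN=(all ⊤) | OUT=(all ⊤)
  B4: | IN=(all ⊤) | OUT=(all ⊤)
  B5: | IN=(all ⊤) | OUT=(all ⊤)
  B6: | IN=(all ⊤) | OUT={b:5, d:0; rest ⊤}
  B7: | IN={b:5, d:0; rest ⊤} | OUT={b:5, c:0, d:0; rest ⊤}
  B8: | IN={b:5, c:0, d:0; rest ⊤} | OUT={c:-4, d:0; rest ⊤}

Merge at B1: IN[B1] = OUT[B0] = {a: ⊤, b: ⊤, c: ⊤, d: ⊤, e: ⊤, f: ⊤}
Applying B1's transfer function to that IN value gives OUT[B1] (row B1 above).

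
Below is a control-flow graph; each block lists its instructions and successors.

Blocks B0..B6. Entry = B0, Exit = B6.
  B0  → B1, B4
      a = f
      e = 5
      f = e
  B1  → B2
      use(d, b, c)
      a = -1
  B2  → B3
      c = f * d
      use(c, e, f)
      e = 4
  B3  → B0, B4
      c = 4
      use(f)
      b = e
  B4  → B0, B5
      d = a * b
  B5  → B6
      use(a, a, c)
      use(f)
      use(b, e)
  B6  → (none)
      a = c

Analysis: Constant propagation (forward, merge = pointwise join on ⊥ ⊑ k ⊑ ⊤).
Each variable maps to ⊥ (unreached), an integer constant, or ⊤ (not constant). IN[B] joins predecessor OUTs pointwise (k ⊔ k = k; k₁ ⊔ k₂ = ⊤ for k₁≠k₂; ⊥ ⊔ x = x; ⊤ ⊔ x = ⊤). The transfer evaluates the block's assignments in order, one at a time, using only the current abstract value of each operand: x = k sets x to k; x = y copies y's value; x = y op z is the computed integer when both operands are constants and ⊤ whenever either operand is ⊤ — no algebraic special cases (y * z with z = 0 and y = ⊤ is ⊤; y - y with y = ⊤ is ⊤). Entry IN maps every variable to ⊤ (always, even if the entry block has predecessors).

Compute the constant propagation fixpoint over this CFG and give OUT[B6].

Answer: {a: ⊤, b: ⊤, c: ⊤, d: ⊤, e: ⊤, f: 5}

Derivation:
Per-block solution:
  B0: | IN=(all ⊤) | OUT={e:5, f:5; rest ⊤}
  B1: | IN={e:5, f:5; rest ⊤} | OUT={a:-1, e:5, f:5; rest ⊤}
  B2: | IN={a:-1, e:5, f:5; rest ⊤} | OUT={a:-1, e:4, f:5; rest ⊤}
  B3: | IN={a:-1, e:4, f:5; rest ⊤} | OUT={a:-1, b:4, c:4, e:4, f:5; rest ⊤}
  B4: | IN={f:5; rest ⊤} | OUT={f:5; rest ⊤}
  B5: | IN={f:5; rest ⊤} | OUT={f:5; rest ⊤}
  B6: | IN={f:5; rest ⊤} | OUT={f:5; rest ⊤}

Merge at B6: IN[B6] = OUT[B5] = {a: ⊤, b: ⊤, c: ⊤, d: ⊤, e: ⊤, f: 5}
Applying B6's transfer function to that IN value gives OUT[B6] (row B6 above).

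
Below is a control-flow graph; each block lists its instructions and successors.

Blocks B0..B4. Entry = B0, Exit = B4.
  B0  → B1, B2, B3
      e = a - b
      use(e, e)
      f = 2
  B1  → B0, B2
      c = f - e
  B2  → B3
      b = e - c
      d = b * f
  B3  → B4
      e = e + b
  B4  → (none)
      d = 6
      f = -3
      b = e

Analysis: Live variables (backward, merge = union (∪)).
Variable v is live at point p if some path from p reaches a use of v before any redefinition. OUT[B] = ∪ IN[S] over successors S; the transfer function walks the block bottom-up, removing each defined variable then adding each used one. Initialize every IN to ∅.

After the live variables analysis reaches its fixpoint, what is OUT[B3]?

Per-block solution:
  B0:   IN={a, b, c}   OUT={a, b, c, e, f}
  B1:   IN={a, b, e, f}   OUT={a, b, c, e, f}
  B2:   IN={c, e, f}   OUT={b, e}
  B3:   IN={b, e}   OUT={e}
  B4:   IN={e}   OUT={}

Merge at B3: OUT[B3] = IN[B4] = {e}

Answer: {e}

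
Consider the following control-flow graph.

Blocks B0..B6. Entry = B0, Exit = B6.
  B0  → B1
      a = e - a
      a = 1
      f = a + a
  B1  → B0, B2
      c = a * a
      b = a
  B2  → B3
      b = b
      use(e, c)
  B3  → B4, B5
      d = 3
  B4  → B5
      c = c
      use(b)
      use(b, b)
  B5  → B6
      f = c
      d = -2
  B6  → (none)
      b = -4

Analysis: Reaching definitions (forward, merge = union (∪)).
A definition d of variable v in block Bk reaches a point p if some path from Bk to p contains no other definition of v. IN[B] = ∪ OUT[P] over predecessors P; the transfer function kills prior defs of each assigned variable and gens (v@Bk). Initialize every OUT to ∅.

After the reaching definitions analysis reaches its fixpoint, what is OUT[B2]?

Answer: {a@B0, b@B2, c@B1, f@B0}

Derivation:
Per-block solution:
  B0: | IN={a@B0, b@B1, c@B1, f@B0} | OUT={a@B0, b@B1, c@B1, f@B0}
  B1: | IN={a@B0, b@B1, c@B1, f@B0} | OUT={a@B0, b@B1, c@B1, f@B0}
  B2: | IN={a@B0, b@B1, c@B1, f@B0} | OUT={a@B0, b@B2, c@B1, f@B0}
  B3: | IN={a@B0, b@B2, c@B1, f@B0} | OUT={a@B0, b@B2, c@B1, d@B3, f@B0}
  B4: | IN={a@B0, b@B2, c@B1, d@B3, f@B0} | OUT={a@B0, b@B2, c@B4, d@B3, f@B0}
  B5: | IN={a@B0, b@B2, c@B1, c@B4, d@B3, f@B0} | OUT={a@B0, b@B2, c@B1, c@B4, d@B5, f@B5}
  B6: | IN={a@B0, b@B2, c@B1, c@B4, d@B5, f@B5} | OUT={a@B0, b@B6, c@B1, c@B4, d@B5, f@B5}

Merge at B2: IN[B2] = OUT[B1] = {a@B0, b@B1, c@B1, f@B0}
Applying B2's transfer function to that IN value gives OUT[B2] (row B2 above).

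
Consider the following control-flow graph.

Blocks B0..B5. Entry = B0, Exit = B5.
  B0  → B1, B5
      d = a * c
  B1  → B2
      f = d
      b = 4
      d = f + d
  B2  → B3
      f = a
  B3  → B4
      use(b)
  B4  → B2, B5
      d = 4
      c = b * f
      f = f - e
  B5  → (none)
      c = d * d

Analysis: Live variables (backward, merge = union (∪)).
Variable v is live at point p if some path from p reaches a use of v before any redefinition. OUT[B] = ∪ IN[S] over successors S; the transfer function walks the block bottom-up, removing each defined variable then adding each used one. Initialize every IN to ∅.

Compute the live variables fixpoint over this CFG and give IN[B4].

Fixpoint table:
  B0:   IN={a, c, e}   OUT={a, d, e}
  B1:   IN={a, d, e}   OUT={a, b, e}
  B2:   IN={a, b, e}   OUT={a, b, e, f}
  B3:   IN={a, b, e, f}   OUT={a, b, e, f}
  B4:   IN={a, b, e, f}   OUT={a, b, d, e}
  B5:   IN={d}   OUT={}

Merge at B4: OUT[B4] = IN[B2] ⊔ IN[B5] = {a, b, d, e}
Applying B4's transfer function to that OUT value gives IN[B4] (row B4 above).

Answer: {a, b, e, f}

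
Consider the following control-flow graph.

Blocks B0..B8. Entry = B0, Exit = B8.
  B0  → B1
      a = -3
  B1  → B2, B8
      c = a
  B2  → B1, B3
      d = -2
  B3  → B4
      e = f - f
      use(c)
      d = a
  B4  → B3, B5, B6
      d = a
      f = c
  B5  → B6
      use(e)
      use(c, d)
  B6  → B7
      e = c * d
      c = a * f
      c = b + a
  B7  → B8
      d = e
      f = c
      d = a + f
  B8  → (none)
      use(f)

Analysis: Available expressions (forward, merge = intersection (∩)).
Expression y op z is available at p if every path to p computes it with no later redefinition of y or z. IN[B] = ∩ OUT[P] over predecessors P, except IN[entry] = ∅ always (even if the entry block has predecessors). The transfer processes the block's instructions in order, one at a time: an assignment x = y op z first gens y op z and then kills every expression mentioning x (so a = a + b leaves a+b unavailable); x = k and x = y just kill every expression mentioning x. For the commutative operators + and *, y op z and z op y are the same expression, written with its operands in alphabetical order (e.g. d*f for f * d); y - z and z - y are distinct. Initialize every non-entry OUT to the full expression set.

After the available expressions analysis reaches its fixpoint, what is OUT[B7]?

Answer: {a+b, a+f}

Derivation:
Per-block solution:
  B0:  IN={}  OUT={}
  B1:  IN={}  OUT={}
  B2:  IN={}  OUT={}
  B3:  IN={}  OUT={f-f}
  B4:  IN={f-f}  OUT={}
  B5:  IN={}  OUT={}
  B6:  IN={}  OUT={a*f, a+b}
  B7:  IN={a*f, a+b}  OUT={a+b, a+f}
  B8:  IN={}  OUT={}

Merge at B7: IN[B7] = OUT[B6] = {a*f, a+b}
Applying B7's transfer function to that IN value gives OUT[B7] (row B7 above).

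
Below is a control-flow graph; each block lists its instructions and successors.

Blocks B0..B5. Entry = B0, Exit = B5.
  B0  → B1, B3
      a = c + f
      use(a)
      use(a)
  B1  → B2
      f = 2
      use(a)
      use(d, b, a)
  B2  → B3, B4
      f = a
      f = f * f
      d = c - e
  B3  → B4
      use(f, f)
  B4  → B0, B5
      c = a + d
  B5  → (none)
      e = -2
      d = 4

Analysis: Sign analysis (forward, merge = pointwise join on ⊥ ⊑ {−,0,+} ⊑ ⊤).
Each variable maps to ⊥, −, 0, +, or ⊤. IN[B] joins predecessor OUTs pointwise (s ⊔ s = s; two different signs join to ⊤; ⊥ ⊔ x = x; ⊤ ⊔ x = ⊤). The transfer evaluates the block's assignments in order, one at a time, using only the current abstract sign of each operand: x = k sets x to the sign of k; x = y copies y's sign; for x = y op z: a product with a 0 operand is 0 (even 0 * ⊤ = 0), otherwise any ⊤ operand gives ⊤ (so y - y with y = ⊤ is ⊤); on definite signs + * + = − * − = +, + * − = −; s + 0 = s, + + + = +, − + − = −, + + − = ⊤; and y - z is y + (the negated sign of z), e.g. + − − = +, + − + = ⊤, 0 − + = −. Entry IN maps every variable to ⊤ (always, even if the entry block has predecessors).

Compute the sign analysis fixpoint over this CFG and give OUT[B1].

Answer: {a: ⊤, b: ⊤, c: ⊤, d: ⊤, e: ⊤, f: +}

Working:
Fixpoint table:
  B0: | IN=(all ⊤) | OUT=(all ⊤)
  B1: | IN=(all ⊤) | OUT={f:+; rest ⊤}
  B2: | IN={f:+; rest ⊤} | OUT=(all ⊤)
  B3: | IN=(all ⊤) | OUT=(all ⊤)
  B4: | IN=(all ⊤) | OUT=(all ⊤)
  B5: | IN=(all ⊤) | OUT={d:+, e:-; rest ⊤}

Merge at B1: IN[B1] = OUT[B0] = {a: ⊤, b: ⊤, c: ⊤, d: ⊤, e: ⊤, f: ⊤}
Applying B1's transfer function to that IN value gives OUT[B1] (row B1 above).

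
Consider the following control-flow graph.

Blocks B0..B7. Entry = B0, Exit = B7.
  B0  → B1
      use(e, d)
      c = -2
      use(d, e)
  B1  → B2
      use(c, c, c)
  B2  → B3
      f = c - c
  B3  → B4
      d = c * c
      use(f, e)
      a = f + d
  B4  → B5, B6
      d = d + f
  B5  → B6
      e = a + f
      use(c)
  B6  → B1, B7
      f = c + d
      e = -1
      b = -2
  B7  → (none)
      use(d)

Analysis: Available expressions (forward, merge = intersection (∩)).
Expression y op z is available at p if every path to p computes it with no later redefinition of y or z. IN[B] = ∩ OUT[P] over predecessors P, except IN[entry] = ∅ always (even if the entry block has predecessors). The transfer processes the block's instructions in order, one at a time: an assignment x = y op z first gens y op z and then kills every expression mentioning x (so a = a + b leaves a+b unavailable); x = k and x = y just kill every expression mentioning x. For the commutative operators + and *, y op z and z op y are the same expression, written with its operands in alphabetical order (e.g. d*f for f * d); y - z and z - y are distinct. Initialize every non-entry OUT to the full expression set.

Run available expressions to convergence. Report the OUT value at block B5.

Per-block solution:
  B0: | IN={} | OUT={}
  B1: | IN={} | OUT={}
  B2: | IN={} | OUT={c-c}
  B3: | IN={c-c} | OUT={c*c, c-c, d+f}
  B4: | IN={c*c, c-c, d+f} | OUT={c*c, c-c}
  B5: | IN={c*c, c-c} | OUT={a+f, c*c, c-c}
  B6: | IN={c*c, c-c} | OUT={c*c, c+d, c-c}
  B7: | IN={c*c, c+d, c-c} | OUT={c*c, c+d, c-c}

Merge at B5: IN[B5] = OUT[B4] = {c*c, c-c}
Applying B5's transfer function to that IN value gives OUT[B5] (row B5 above).

Answer: {a+f, c*c, c-c}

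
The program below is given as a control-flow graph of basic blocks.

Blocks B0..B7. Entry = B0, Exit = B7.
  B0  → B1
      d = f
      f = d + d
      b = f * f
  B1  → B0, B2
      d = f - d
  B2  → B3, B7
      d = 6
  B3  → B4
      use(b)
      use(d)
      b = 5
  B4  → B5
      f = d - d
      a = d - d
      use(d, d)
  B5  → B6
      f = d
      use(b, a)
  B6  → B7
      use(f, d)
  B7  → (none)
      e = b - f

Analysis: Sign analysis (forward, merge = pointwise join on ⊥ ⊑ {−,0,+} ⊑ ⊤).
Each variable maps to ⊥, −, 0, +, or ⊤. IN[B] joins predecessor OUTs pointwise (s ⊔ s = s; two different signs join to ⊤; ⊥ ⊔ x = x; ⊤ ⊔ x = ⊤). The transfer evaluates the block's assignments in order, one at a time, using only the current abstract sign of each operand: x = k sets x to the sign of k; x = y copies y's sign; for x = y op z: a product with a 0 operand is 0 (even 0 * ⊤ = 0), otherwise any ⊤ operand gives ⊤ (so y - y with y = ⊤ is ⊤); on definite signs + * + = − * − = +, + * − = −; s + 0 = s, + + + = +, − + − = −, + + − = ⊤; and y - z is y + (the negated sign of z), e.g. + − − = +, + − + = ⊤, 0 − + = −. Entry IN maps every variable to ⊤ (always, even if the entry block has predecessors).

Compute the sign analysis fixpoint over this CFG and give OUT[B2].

Converged values:
  B0: | IN=(all ⊤) | OUT=(all ⊤)
  B1: | IN=(all ⊤) | OUT=(all ⊤)
  B2: | IN=(all ⊤) | OUT={d:+; rest ⊤}
  B3: | IN={d:+; rest ⊤} | OUT={b:+, d:+; rest ⊤}
  B4: | IN={b:+, d:+; rest ⊤} | OUT={b:+, d:+; rest ⊤}
  B5: | IN={b:+, d:+; rest ⊤} | OUT={b:+, d:+, f:+; rest ⊤}
  B6: | IN={b:+, d:+, f:+; rest ⊤} | OUT={b:+, d:+, f:+; rest ⊤}
  B7: | IN={d:+; rest ⊤} | OUT={d:+; rest ⊤}

Merge at B2: IN[B2] = OUT[B1] = {a: ⊤, b: ⊤, c: ⊤, d: ⊤, e: ⊤, f: ⊤}
Applying B2's transfer function to that IN value gives OUT[B2] (row B2 above).

Answer: {a: ⊤, b: ⊤, c: ⊤, d: +, e: ⊤, f: ⊤}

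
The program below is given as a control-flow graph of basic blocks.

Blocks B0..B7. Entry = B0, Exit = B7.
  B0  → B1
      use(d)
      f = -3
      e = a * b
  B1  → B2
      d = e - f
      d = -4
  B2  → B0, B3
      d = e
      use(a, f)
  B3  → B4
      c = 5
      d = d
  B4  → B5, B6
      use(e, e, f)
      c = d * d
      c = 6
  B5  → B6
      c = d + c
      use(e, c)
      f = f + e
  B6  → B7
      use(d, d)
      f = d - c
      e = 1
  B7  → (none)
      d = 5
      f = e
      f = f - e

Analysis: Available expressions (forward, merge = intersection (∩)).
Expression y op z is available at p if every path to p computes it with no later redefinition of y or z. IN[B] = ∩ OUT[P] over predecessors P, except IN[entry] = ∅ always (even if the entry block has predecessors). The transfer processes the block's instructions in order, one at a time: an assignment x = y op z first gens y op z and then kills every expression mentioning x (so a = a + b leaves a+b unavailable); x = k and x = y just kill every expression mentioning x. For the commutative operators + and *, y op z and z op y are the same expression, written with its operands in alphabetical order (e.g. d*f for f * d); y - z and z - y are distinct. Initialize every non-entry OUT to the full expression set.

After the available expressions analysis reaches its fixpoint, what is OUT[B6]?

Answer: {a*b, d*d, d-c}

Working:
Per-block solution:
  B0: | IN={} | OUT={a*b}
  B1: | IN={a*b} | OUT={a*b, e-f}
  B2: | IN={a*b, e-f} | OUT={a*b, e-f}
  B3: | IN={a*b, e-f} | OUT={a*b, e-f}
  B4: | IN={a*b, e-f} | OUT={a*b, d*d, e-f}
  B5: | IN={a*b, d*d, e-f} | OUT={a*b, d*d}
  B6: | IN={a*b, d*d} | OUT={a*b, d*d, d-c}
  B7: | IN={a*b, d*d, d-c} | OUT={a*b}

Merge at B6: IN[B6] = OUT[B4] ∩ OUT[B5] = {a*b, d*d}
Applying B6's transfer function to that IN value gives OUT[B6] (row B6 above).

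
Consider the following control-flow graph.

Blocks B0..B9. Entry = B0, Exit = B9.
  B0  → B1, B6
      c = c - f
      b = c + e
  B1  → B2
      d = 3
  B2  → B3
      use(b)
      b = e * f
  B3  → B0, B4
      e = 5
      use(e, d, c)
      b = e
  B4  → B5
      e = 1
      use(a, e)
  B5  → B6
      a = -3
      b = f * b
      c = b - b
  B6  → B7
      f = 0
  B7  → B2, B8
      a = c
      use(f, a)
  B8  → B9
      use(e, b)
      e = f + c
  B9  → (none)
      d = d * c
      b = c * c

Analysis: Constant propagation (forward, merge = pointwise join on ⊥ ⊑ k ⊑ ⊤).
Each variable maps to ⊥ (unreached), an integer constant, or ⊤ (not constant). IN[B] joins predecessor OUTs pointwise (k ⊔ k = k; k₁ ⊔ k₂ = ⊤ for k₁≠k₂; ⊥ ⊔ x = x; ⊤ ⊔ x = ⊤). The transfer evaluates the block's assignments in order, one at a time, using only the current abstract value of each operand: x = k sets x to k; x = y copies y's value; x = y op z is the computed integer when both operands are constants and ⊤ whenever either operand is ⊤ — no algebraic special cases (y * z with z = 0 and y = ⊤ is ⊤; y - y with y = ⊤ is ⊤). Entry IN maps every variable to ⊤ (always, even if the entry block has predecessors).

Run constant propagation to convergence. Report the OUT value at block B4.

Answer: {a: ⊤, b: 5, c: ⊤, d: ⊤, e: 1, f: ⊤}

Derivation:
Converged values:
  B0:  IN=(all ⊤)  OUT=(all ⊤)
  B1:  IN=(all ⊤)  OUT={d:3; rest ⊤}
  B2:  IN=(all ⊤)  OUT=(all ⊤)
  B3:  IN=(all ⊤)  OUT={b:5, e:5; rest ⊤}
  B4:  IN={b:5, e:5; rest ⊤}  OUT={b:5, e:1; rest ⊤}
  B5:  IN={b:5, e:1; rest ⊤}  OUT={a:-3, e:1; rest ⊤}
  B6:  IN=(all ⊤)  OUT={f:0; rest ⊤}
  B7:  IN={f:0; rest ⊤}  OUT={f:0; rest ⊤}
  B8:  IN={f:0; rest ⊤}  OUT={f:0; rest ⊤}
  B9:  IN={f:0; rest ⊤}  OUT={f:0; rest ⊤}

Merge at B4: IN[B4] = OUT[B3] = {a: ⊤, b: 5, c: ⊤, d: ⊤, e: 5, f: ⊤}
Applying B4's transfer function to that IN value gives OUT[B4] (row B4 above).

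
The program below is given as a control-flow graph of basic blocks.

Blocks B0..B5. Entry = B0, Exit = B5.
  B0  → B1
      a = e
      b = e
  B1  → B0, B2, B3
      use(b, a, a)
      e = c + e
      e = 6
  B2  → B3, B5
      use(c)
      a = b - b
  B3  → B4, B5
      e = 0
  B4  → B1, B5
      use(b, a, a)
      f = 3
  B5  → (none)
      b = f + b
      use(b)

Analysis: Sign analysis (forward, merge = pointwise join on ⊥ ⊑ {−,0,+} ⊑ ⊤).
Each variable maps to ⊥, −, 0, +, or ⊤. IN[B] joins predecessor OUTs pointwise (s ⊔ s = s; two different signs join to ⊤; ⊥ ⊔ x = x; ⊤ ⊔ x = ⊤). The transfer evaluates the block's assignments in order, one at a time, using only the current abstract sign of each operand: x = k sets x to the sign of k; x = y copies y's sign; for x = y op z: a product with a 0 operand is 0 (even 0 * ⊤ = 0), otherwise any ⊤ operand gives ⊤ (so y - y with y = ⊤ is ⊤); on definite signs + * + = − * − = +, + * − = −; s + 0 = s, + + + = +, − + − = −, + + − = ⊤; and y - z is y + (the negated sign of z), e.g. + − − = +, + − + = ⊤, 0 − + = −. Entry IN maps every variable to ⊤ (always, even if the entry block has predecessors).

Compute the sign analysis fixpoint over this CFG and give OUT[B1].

Converged values:
  B0:  IN=(all ⊤)  OUT=(all ⊤)
  B1:  IN=(all ⊤)  OUT={e:+; rest ⊤}
  B2:  IN={e:+; rest ⊤}  OUT={e:+; rest ⊤}
  B3:  IN={e:+; rest ⊤}  OUT={e:0; rest ⊤}
  B4:  IN={e:0; rest ⊤}  OUT={e:0, f:+; rest ⊤}
  B5:  IN=(all ⊤)  OUT=(all ⊤)

Merge at B1: IN[B1] = OUT[B0] ⊔ OUT[B4] = {a: ⊤, b: ⊤, c: ⊤, d: ⊤, e: ⊤, f: ⊤}
Applying B1's transfer function to that IN value gives OUT[B1] (row B1 above).

Answer: {a: ⊤, b: ⊤, c: ⊤, d: ⊤, e: +, f: ⊤}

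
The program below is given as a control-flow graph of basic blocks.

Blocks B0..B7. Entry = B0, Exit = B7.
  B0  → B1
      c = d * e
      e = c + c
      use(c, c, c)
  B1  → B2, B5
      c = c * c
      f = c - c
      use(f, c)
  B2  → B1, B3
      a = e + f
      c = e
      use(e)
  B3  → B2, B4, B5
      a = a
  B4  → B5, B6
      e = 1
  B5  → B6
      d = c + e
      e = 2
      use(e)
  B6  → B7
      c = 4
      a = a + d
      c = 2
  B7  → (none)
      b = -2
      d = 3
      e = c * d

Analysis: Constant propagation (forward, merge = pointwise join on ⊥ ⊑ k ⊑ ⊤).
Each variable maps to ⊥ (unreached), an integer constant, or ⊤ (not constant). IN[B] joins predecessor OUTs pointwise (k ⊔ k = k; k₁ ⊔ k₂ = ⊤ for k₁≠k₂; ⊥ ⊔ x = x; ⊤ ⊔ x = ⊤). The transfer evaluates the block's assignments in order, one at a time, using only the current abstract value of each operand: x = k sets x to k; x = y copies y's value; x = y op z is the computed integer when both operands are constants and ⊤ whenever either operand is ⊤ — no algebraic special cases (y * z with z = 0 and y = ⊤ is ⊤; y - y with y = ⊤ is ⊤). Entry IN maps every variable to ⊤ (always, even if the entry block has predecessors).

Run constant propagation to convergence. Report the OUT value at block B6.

Answer: {a: ⊤, b: ⊤, c: 2, d: ⊤, e: ⊤, f: ⊤}

Working:
Converged values:
  B0:   IN=(all ⊤)   OUT=(all ⊤)
  B1:   IN=(all ⊤)   OUT=(all ⊤)
  B2:   IN=(all ⊤)   OUT=(all ⊤)
  B3:   IN=(all ⊤)   OUT=(all ⊤)
  B4:   IN=(all ⊤)   OUT={e:1; rest ⊤}
  B5:   IN=(all ⊤)   OUT={e:2; rest ⊤}
  B6:   IN=(all ⊤)   OUT={c:2; rest ⊤}
  B7:   IN={c:2; rest ⊤}   OUT={b:-2, c:2, d:3, e:6; rest ⊤}

Merge at B6: IN[B6] = OUT[B4] ⊔ OUT[B5] = {a: ⊤, b: ⊤, c: ⊤, d: ⊤, e: ⊤, f: ⊤}
Applying B6's transfer function to that IN value gives OUT[B6] (row B6 above).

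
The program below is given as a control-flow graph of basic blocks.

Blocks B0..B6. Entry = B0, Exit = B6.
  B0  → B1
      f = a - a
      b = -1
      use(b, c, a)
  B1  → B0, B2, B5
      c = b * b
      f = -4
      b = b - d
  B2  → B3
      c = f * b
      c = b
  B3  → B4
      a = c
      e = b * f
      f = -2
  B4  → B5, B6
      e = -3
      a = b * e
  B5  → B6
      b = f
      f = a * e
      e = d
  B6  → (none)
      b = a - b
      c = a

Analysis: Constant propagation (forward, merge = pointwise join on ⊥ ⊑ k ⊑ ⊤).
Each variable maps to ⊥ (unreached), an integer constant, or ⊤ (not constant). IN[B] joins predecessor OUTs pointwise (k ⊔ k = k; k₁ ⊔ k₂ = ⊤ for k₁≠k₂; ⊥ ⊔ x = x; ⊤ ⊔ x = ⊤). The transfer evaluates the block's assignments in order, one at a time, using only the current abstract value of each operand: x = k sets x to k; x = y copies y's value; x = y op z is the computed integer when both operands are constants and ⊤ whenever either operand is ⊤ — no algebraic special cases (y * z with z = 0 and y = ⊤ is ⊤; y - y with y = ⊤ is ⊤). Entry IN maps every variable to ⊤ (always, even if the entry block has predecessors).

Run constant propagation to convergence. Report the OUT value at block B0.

Answer: {a: ⊤, b: -1, c: ⊤, d: ⊤, e: ⊤, f: ⊤}

Derivation:
Fixpoint table:
  B0:   IN=(all ⊤)   OUT={b:-1; rest ⊤}
  B1:   IN={b:-1; rest ⊤}   OUT={c:1, f:-4; rest ⊤}
  B2:   IN={c:1, f:-4; rest ⊤}   OUT={f:-4; rest ⊤}
  B3:   IN={f:-4; rest ⊤}   OUT={f:-2; rest ⊤}
  B4:   IN={f:-2; rest ⊤}   OUT={e:-3, f:-2; rest ⊤}
  B5:   IN=(all ⊤)   OUT=(all ⊤)
  B6:   IN=(all ⊤)   OUT=(all ⊤)

Merge at B0 (entry node, so the boundary value (all ⊤) is joined with the incoming edge(s)): IN[B0] = (all ⊤) ⊔ OUT[B1] = {a: ⊤, b: ⊤, c: ⊤, d: ⊤, e: ⊤, f: ⊤}
Applying B0's transfer function to that IN value gives OUT[B0] (row B0 above).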